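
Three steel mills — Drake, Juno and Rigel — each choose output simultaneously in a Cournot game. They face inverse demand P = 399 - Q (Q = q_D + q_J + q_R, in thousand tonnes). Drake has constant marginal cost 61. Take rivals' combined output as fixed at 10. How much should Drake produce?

With rivals' combined output fixed at 10, Drake's profit is π_D = (399 - 10 - q_D)q_D - (61q_D) = (389 - q_D)q_D - (61q_D).
∂π_D/∂q_D = 328 - 2q_D = 0, so q_D = 164.

164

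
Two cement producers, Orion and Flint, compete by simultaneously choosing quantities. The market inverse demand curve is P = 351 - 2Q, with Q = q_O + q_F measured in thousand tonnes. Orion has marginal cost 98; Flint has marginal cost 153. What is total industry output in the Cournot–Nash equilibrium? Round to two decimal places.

Orion's profit: π_O = (351 - 2Q)q_O - (98q_O). Setting ∂π_O/∂q_O = 0: 253 - 4q_O - 2(q_F) = 0.
Flint's first-order condition: 198 - 4q_F - 2(q_O) = 0.
Best responses: q_O = (253 - 2q_F)/4, q_F = (198 - 2q_O)/4.
Solving the pair: q_O = 154/3, q_F = 143/6.
Total output Q = 154/3 + 143/6 = 451/6.

75.17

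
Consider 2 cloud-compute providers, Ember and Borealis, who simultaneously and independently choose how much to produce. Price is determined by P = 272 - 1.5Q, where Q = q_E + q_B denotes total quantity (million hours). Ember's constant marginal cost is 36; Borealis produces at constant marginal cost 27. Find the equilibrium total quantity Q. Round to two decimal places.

106.89

Ember's profit: π_E = (272 - 1.5Q)q_E - (36q_E). Setting ∂π_E/∂q_E = 0: 236 - 3q_E - (3/2)(q_B) = 0.
Borealis's profit: π_B = (272 - 1.5Q)q_B - (27q_B). Setting ∂π_B/∂q_B = 0: 245 - 3q_B - (3/2)(q_E) = 0.
So q_E = (236 - (3/2)q_B)/3 and q_B = (245 - (3/2)q_E)/3.
Substituting one into the other gives q_E = 454/9 and q_B = 508/9.
Total output Q = 454/9 + 508/9 = 962/9.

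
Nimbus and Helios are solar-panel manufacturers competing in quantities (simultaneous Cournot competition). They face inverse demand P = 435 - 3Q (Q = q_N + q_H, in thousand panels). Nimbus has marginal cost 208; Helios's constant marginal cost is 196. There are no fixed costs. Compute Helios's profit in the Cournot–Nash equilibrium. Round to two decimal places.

Nimbus's profit: π_N = (435 - 3Q)q_N - (208q_N). Setting ∂π_N/∂q_N = 0: 227 - 6q_N - 3(q_H) = 0.
Helios's first-order condition: 239 - 6q_H - 3(q_N) = 0.
Rearranging gives the reaction functions q_N = (227 - 3q_H)/6 and q_H = (239 - 3q_N)/6.
Substituting one into the other gives q_N = 215/9 and q_H = 251/9.
Price P = 435 - 3·(466/9) = 839/3.
Helios's profit: (839/3 - 196)·(251/9) = 2333.3704.

2333.37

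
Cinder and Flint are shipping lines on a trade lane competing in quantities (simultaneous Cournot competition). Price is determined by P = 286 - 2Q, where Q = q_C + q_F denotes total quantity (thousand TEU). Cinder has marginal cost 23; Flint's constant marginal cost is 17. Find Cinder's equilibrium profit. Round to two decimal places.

Cinder's profit: π_C = (286 - 2Q)q_C - (23q_C). Setting ∂π_C/∂q_C = 0: 263 - 4q_C - 2(q_F) = 0.
Flint's first-order condition: 269 - 4q_F - 2(q_C) = 0.
Best responses: q_C = (263 - 2q_F)/4, q_F = (269 - 2q_C)/4.
Solving the pair: q_C = 257/6, q_F = 275/6.
Price P = 286 - 2·(266/3) = 326/3.
Cinder's profit: (326/3 - 23)·(257/6) = 3669.3889.

3669.39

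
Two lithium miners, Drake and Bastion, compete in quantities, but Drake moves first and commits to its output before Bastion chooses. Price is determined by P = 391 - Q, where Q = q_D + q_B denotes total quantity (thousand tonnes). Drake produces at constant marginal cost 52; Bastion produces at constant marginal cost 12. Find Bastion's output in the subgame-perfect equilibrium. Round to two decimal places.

Solve by backward induction. Given q_D, the follower Bastion maximises π_B = (391 - q_D - q_B)q_B - 12q_B.
∂π_B/∂q_B = 379 - q_D - 2q_B = 0 gives the reaction function q_B = (379 - q_D)/2.
Drake substitutes q_B(q_D) into its own profit: π_D = q_D(391 - q_D - (379 - q_D)/2) - 52q_D = (403/2 - (1/2)q_D)q_D - 52q_D.
Maximising: ∂π_D/∂q_D = 299/2 - q_D = 0, giving q_D = 299/2.
Then q_B = (379 - 299/2)/2 = 459/4.

114.75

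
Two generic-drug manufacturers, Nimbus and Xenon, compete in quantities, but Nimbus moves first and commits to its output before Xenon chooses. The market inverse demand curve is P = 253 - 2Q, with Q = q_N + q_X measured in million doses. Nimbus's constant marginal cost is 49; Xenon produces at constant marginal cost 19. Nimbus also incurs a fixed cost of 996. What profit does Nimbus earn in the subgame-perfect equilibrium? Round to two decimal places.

Solve by backward induction. Given q_N, the follower Xenon maximises π_X = (253 - 2q_N - 2q_X)q_X - 19q_X.
∂π_X/∂q_X = 234 - 2q_N - 4q_X = 0 gives the reaction function q_X = (234 - 2q_N)/4.
The leader anticipates this reaction. Substituting into P = 253 - 2Q gives P = 136 - q_N, so π_N = (136 - q_N)q_N - 49q_N.
The leader's first-order condition 87 - 2q_N = 0 yields q_N = 87/2.
Then q_X = (234 - 2·(87/2))/4 = 147/4.
Price P = 253 - 2·(321/4) = 185/2.
Nimbus's profit: (185/2 - 49)·(87/2) - 996 = 896.2500.

896.25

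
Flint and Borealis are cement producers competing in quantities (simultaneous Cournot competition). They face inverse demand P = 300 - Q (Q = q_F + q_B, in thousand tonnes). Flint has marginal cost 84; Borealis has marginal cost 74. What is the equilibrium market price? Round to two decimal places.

Flint's profit: π_F = (300 - Q)q_F - (84q_F). Setting ∂π_F/∂q_F = 0: 216 - 2q_F - (q_B) = 0.
Borealis's profit: π_B = (300 - Q)q_B - (74q_B). Setting ∂π_B/∂q_B = 0: 226 - 2q_B - (q_F) = 0.
Rearranging gives the reaction functions q_F = (216 - q_B)/2 and q_B = (226 - q_F)/2.
Solving the pair: q_F = 206/3, q_B = 236/3.
Total output Q = 442/3, so price P = 300 - 442/3 = 458/3.

152.67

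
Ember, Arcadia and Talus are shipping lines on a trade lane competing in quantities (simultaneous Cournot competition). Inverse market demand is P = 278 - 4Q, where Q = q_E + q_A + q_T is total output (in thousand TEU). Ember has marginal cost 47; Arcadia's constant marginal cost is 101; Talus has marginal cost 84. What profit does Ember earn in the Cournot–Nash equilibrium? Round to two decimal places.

1620.06

Ember's profit: π_E = (278 - 4Q)q_E - (47q_E). Setting ∂π_E/∂q_E = 0: 231 - 8q_E - 4(q_A + q_T) = 0.
Arcadia's first-order condition: 177 - 8q_A - 4(q_E + q_T) = 0.
Talus's profit: π_T = (278 - 4Q)q_T - (84q_T). Setting ∂π_T/∂q_T = 0: 194 - 8q_T - 4(q_E + q_A) = 0.
Adding the 3 conditions: 602 − 8Q − 8Q = 0, i.e. Q = 301/8.
Back-substituting: q_E = (231 − 301/2)/4 = 161/8, q_A = (177 − 301/2)/4 = 53/8, q_T = (194 − 301/2)/4 = 87/8.
Price P = 278 - 4·(301/8) = 255/2.
Ember's profit: (255/2 - 47)·(161/8) = 1620.0625.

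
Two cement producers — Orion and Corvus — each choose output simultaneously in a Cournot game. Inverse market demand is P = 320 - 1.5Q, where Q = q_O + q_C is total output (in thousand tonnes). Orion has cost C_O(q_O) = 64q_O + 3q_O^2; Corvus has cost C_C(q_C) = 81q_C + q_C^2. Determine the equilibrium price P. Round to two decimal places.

Orion's profit: π_O = (320 - 1.5Q)q_O - (64q_O + 3q_O²). Setting ∂π_O/∂q_O = 0: 256 - 9q_O - (3/2)(q_C) = 0.
Corvus's profit: π_C = (320 - 1.5Q)q_C - (81q_C + q_C²). Setting ∂π_C/∂q_C = 0: 239 - 5q_C - (3/2)(q_O) = 0.
Rearranging gives the reaction functions q_O = (256 - (3/2)q_C)/9 and q_C = (239 - (3/2)q_O)/5.
Substituting one into the other gives q_O = 194/9 and q_C = 124/3.
Total output Q = 566/9, so price P = 320 - (3/2)·(566/9) = 677/3.

225.67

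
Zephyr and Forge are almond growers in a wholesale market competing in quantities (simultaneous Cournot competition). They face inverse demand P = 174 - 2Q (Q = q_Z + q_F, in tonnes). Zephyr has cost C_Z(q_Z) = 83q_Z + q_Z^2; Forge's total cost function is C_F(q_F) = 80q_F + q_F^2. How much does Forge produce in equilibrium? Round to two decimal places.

11.94

Zephyr's profit: π_Z = (174 - 2Q)q_Z - (83q_Z + q_Z²). Setting ∂π_Z/∂q_Z = 0: 91 - 6q_Z - 2(q_F) = 0.
Forge's first-order condition: 94 - 6q_F - 2(q_Z) = 0.
So q_Z = (91 - 2q_F)/6 and q_F = (94 - 2q_Z)/6.
Solving the pair: q_Z = 179/16, q_F = 191/16.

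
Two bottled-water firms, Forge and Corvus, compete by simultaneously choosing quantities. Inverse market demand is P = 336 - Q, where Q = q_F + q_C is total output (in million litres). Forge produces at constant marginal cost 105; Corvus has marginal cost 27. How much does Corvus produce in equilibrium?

Forge's profit: π_F = (336 - Q)q_F - (105q_F). Setting ∂π_F/∂q_F = 0: 231 - 2q_F - (q_C) = 0.
Corvus's first-order condition: 309 - 2q_C - (q_F) = 0.
So q_F = (231 - q_C)/2 and q_C = (309 - q_F)/2.
Substituting one into the other gives q_F = 51 and q_C = 129.

129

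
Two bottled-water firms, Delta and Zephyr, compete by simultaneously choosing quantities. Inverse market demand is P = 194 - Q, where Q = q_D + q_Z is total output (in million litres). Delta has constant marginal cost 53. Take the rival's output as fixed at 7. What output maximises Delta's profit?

With the rival's output fixed at 7, Delta's profit is π_D = (194 - 7 - q_D)q_D - (53q_D) = (187 - q_D)q_D - (53q_D).
∂π_D/∂q_D = 134 - 2q_D = 0, so q_D = 67.

67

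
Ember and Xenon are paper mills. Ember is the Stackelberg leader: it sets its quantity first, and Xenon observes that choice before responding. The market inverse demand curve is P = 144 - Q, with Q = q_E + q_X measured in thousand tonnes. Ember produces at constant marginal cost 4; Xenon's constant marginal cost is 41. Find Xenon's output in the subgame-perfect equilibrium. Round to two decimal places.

Solve by backward induction. Given q_E, the follower Xenon maximises π_X = (144 - q_E - q_X)q_X - 41q_X.
Setting the follower's marginal profit to zero, 103 - q_E - 2q_X = 0, i.e. q_X = (103 - q_E)/2.
Ember substitutes q_X(q_E) into its own profit: π_E = q_E(144 - q_E - (103 - q_E)/2) - 4q_E = (185/2 - (1/2)q_E)q_E - 4q_E.
The leader's first-order condition 177/2 - q_E = 0 yields q_E = 177/2.
Then q_X = (103 - 177/2)/2 = 29/4.

7.25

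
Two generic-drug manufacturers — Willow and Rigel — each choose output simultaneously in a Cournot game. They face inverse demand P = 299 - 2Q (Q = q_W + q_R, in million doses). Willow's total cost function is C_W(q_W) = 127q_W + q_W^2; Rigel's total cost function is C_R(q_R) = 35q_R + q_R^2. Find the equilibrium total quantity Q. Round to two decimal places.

54.50

Willow's profit: π_W = (299 - 2Q)q_W - (127q_W + q_W²). Setting ∂π_W/∂q_W = 0: 172 - 6q_W - 2(q_R) = 0.
Rigel's first-order condition: 264 - 6q_R - 2(q_W) = 0.
So q_W = (172 - 2q_R)/6 and q_R = (264 - 2q_W)/6.
Solving the pair: q_W = 63/4, q_R = 155/4.
Total output Q = 63/4 + 155/4 = 109/2.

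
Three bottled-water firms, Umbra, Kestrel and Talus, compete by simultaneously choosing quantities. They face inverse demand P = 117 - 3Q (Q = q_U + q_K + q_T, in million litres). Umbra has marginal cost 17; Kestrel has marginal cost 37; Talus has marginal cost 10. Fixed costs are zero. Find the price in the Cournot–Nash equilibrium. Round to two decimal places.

Umbra's profit: π_U = (117 - 3Q)q_U - (17q_U). Setting ∂π_U/∂q_U = 0: 100 - 6q_U - 3(q_K + q_T) = 0.
Kestrel's first-order condition: 80 - 6q_K - 3(q_U + q_T) = 0.
Talus's profit: π_T = (117 - 3Q)q_T - (10q_T). Setting ∂π_T/∂q_T = 0: 107 - 6q_T - 3(q_U + q_K) = 0.
Adding the 3 first-order conditions: 287 − 12Q = 0, so Q = 287/12.
Back-substituting: q_U = (100 − 287/4)/3 = 113/12, q_K = (80 − 287/4)/3 = 11/4, q_T = (107 − 287/4)/3 = 47/4.
Total output Q = 287/12, so price P = 117 - 3·(287/12) = 181/4.

45.25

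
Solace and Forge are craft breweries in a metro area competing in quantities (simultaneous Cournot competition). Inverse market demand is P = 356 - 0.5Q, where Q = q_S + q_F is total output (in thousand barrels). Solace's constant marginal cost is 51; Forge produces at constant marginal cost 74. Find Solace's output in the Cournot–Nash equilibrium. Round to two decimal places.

Solace's profit: π_S = (356 - 0.5Q)q_S - (51q_S). Setting ∂π_S/∂q_S = 0: 305 - q_S - (1/2)(q_F) = 0.
Forge's profit: π_F = (356 - 0.5Q)q_F - (74q_F). Setting ∂π_F/∂q_F = 0: 282 - q_F - (1/2)(q_S) = 0.
Rearranging gives the reaction functions q_S = (305 - (1/2)q_F) and q_F = (282 - (1/2)q_S).
Substituting one into the other gives q_S = 656/3 and q_F = 518/3.

218.67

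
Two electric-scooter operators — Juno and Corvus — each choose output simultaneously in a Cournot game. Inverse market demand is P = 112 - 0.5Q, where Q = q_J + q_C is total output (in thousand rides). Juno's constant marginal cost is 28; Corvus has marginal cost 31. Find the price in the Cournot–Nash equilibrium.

57

Juno's profit: π_J = (112 - 0.5Q)q_J - (28q_J). Setting ∂π_J/∂q_J = 0: 84 - q_J - (1/2)(q_C) = 0.
Corvus's first-order condition: 81 - q_C - (1/2)(q_J) = 0.
So q_J = (84 - (1/2)q_C) and q_C = (81 - (1/2)q_J).
Substituting one into the other gives q_J = 58 and q_C = 52.
Total output Q = 110, so price P = 112 - (1/2)·110 = 57.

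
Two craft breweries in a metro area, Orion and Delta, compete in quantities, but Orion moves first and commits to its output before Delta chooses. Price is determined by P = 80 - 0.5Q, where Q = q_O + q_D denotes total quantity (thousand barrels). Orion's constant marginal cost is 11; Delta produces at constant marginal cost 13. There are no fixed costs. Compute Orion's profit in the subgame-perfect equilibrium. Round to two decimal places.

Solve by backward induction. Given q_O, the follower Delta maximises π_D = (80 - (1/2)q_O - (1/2)q_D)q_D - 13q_D.
Setting the follower's marginal profit to zero, 67 - (1/2)q_O - q_D = 0, i.e. q_D = (67 - (1/2)q_O).
Orion substitutes q_D(q_O) into its own profit: π_O = q_O(80 - (1/2)q_O - (67 - (1/2)q_O)/2) - 11q_O = (93/2 - (1/4)q_O)q_O - 11q_O.
Maximising: ∂π_O/∂q_O = 71/2 - (1/2)q_O = 0, giving q_O = 71.
Then q_D = (67 - (1/2)·71) = 63/2.
Price P = 80 - (1/2)·(205/2) = 115/4.
Orion's profit: (115/4 - 11)·71 = 1260.2500.

1260.25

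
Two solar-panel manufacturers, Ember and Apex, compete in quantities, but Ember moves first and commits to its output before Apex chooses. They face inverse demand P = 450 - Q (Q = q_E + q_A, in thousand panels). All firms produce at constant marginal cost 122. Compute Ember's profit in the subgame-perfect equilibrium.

The follower Apex best-responds to any q_E: π_A = (450 - Q)q_A - 122q_A.
Follower FOC: 328 - q_E - 2q_A = 0, so q_A(q_E) = (328 - q_E)/2.
The leader anticipates this reaction. Substituting into P = 450 - Q gives P = 286 - (1/2)q_E, so π_E = (286 - (1/2)q_E)q_E - 122q_E.
Maximising: ∂π_E/∂q_E = 164 - q_E = 0, giving q_E = 164.
Then q_A = (328 - 164)/2 = 82.
Price P = 450 - 246 = 204.
Ember's profit: (204 - 122)·164 = 13448.

13448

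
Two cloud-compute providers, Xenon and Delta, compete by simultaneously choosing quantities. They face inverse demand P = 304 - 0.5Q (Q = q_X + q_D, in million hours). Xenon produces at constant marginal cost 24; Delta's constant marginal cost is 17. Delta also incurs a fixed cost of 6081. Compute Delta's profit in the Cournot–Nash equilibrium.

Xenon's profit: π_X = (304 - 0.5Q)q_X - (24q_X). Setting ∂π_X/∂q_X = 0: 280 - q_X - (1/2)(q_D) = 0.
Delta's profit: π_D = (304 - 0.5Q)q_D - (17q_D). Setting ∂π_D/∂q_D = 0: 287 - q_D - (1/2)(q_X) = 0.
So q_X = (280 - (1/2)q_D) and q_D = (287 - (1/2)q_X).
Solving the pair: q_X = 182, q_D = 196.
Price P = 304 - (1/2)·378 = 115.
Delta's profit: (115 - 17)·196 - 6081 = 13127.

13127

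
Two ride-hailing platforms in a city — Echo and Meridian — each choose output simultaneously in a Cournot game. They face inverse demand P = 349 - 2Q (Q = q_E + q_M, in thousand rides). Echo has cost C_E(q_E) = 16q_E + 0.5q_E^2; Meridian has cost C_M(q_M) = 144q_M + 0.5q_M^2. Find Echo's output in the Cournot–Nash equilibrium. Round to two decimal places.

Echo's profit: π_E = (349 - 2Q)q_E - (16q_E + (1/2)q_E²). Setting ∂π_E/∂q_E = 0: 333 - 5q_E - 2(q_M) = 0.
Meridian's first-order condition: 205 - 5q_M - 2(q_E) = 0.
So q_E = (333 - 2q_M)/5 and q_M = (205 - 2q_E)/5.
Solving the pair: q_E = 1255/21, q_M = 359/21.

59.76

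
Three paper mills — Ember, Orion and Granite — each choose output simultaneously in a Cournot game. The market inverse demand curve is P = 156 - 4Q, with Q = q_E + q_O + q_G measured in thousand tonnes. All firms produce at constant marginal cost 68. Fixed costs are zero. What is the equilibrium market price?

90

A representative firm's profit is π_i = q_i(156 - 4Q) - 68q_i.
First-order condition (treating rivals' output as given): 88 - 8q_i - 4·Σ_{j≠i} q_j = 0.
By symmetry each firm produces the same amount; substituting Σ_{j≠i} q_j = 2q_i yields q_i = 88/16 = 11/2.
Total output Q = 33/2, so price P = 156 - 4·(33/2) = 90.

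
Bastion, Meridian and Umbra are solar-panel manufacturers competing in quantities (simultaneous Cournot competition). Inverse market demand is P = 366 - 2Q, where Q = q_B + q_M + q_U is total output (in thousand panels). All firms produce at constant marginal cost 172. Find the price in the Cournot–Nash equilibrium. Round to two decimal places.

220.50

A representative firm's profit is π_i = q_i(366 - 2Q) - 172q_i.
First-order condition (treating rivals' output as given): 194 - 4q_i - 2·Σ_{j≠i} q_j = 0.
By symmetry each firm produces the same amount; substituting Σ_{j≠i} q_j = 2q_i yields q_i = 194/8 = 97/4.
Total output Q = 291/4, so price P = 366 - 2·(291/4) = 441/2.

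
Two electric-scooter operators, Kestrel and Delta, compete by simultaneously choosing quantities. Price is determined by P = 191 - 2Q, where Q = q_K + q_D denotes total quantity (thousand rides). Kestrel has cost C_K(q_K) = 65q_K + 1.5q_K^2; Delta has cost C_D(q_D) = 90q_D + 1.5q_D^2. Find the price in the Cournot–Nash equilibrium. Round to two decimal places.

Kestrel's profit: π_K = (191 - 2Q)q_K - (65q_K + (3/2)q_K²). Setting ∂π_K/∂q_K = 0: 126 - 7q_K - 2(q_D) = 0.
Delta's profit: π_D = (191 - 2Q)q_D - (90q_D + (3/2)q_D²). Setting ∂π_D/∂q_D = 0: 101 - 7q_D - 2(q_K) = 0.
So q_K = (126 - 2q_D)/7 and q_D = (101 - 2q_K)/7.
Substituting one into the other gives q_K = 136/9 and q_D = 91/9.
Total output Q = 227/9, so price P = 191 - 2·(227/9) = 1265/9.

140.56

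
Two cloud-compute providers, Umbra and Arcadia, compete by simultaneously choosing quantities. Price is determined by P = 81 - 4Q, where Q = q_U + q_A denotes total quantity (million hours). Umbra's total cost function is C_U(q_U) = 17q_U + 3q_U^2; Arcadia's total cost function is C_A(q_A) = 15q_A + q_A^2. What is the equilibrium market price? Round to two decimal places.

Umbra's profit: π_U = (81 - 4Q)q_U - (17q_U + 3q_U²). Setting ∂π_U/∂q_U = 0: 64 - 14q_U - 4(q_A) = 0.
Arcadia's profit: π_A = (81 - 4Q)q_A - (15q_A + q_A²). Setting ∂π_A/∂q_A = 0: 66 - 10q_A - 4(q_U) = 0.
Best responses: q_U = (64 - 4q_A)/14, q_A = (66 - 4q_U)/10.
Solving the pair: q_U = 94/31, q_A = 167/31.
Total output Q = 261/31, so price P = 81 - 4·(261/31) = 1467/31.

47.32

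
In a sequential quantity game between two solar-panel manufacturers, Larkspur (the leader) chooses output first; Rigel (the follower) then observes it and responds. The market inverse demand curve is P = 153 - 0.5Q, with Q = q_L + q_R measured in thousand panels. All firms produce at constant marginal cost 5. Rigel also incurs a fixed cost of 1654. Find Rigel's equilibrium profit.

The follower Rigel best-responds to any q_L: π_R = (153 - 0.5Q)q_R - 5q_R.
Follower FOC: 148 - (1/2)q_L - q_R = 0, so q_R(q_L) = (148 - (1/2)q_L).
Larkspur substitutes q_R(q_L) into its own profit: π_L = q_L(153 - (1/2)q_L - (148 - (1/2)q_L)/2) - 5q_L = (79 - (1/4)q_L)q_L - 5q_L.
Maximising: ∂π_L/∂q_L = 74 - (1/2)q_L = 0, giving q_L = 148.
Then q_R = (148 - (1/2)·148) = 74.
Price P = 153 - (1/2)·222 = 42.
Rigel's profit: (42 - 5)·74 - 1654 = 1084.

1084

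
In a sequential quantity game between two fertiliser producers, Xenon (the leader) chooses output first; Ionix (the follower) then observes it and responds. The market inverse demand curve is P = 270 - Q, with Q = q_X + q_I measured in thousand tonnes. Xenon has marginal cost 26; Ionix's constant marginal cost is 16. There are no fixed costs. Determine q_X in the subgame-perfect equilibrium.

The follower Ionix best-responds to any q_X: π_I = (270 - Q)q_I - 16q_I.
Follower FOC: 254 - q_X - 2q_I = 0, so q_I(q_X) = (254 - q_X)/2.
The leader anticipates this reaction. Substituting into P = 270 - Q gives P = 143 - (1/2)q_X, so π_X = (143 - (1/2)q_X)q_X - 26q_X.
The leader's first-order condition 117 - q_X = 0 yields q_X = 117.
Then q_I = (254 - 117)/2 = 137/2.

117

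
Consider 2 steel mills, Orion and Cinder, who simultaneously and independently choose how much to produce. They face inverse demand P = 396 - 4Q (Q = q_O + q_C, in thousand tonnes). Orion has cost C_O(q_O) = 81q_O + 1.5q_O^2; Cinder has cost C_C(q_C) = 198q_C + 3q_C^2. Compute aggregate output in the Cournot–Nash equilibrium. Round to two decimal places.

Orion's profit: π_O = (396 - 4Q)q_O - (81q_O + (3/2)q_O²). Setting ∂π_O/∂q_O = 0: 315 - 11q_O - 4(q_C) = 0.
Cinder's profit: π_C = (396 - 4Q)q_C - (198q_C + 3q_C²). Setting ∂π_C/∂q_C = 0: 198 - 14q_C - 4(q_O) = 0.
Best responses: q_O = (315 - 4q_C)/11, q_C = (198 - 4q_O)/14.
Substituting one into the other gives q_O = 603/23 and q_C = 153/23.
Total output Q = 603/23 + 153/23 = 756/23.

32.87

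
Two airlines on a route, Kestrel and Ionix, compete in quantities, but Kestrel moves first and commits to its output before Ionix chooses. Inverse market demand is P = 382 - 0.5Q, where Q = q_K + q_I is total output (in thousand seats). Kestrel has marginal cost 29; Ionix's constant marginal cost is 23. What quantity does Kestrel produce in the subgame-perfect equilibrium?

Solve by backward induction. Given q_K, the follower Ionix maximises π_I = (382 - (1/2)q_K - (1/2)q_I)q_I - 23q_I.
Follower FOC: 359 - (1/2)q_K - q_I = 0, so q_I(q_K) = (359 - (1/2)q_K).
The leader anticipates this reaction. Substituting into P = 382 - 0.5Q gives P = 405/2 - (1/4)q_K, so π_K = (405/2 - (1/4)q_K)q_K - 29q_K.
Leader FOC: 347/2 - (1/2)q_K = 0, so q_K = 347.
Then q_I = (359 - (1/2)·347) = 371/2.

347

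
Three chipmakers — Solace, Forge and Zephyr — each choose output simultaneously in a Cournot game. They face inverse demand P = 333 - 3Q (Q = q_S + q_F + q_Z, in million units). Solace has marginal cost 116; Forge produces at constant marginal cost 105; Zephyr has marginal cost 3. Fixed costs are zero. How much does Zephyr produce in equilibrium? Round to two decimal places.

45.42

Solace's profit: π_S = (333 - 3Q)q_S - (116q_S). Setting ∂π_S/∂q_S = 0: 217 - 6q_S - 3(q_F + q_Z) = 0.
Forge's profit: π_F = (333 - 3Q)q_F - (105q_F). Setting ∂π_F/∂q_F = 0: 228 - 6q_F - 3(q_S + q_Z) = 0.
Zephyr's first-order condition: 330 - 6q_Z - 3(q_S + q_F) = 0.
Summing all 3 equations gives 775 − 12Q = 0, hence Q = 775/12.
Back-substituting: q_S = (217 − 775/4)/3 = 31/4, q_F = (228 − 775/4)/3 = 137/12, q_Z = (330 − 775/4)/3 = 545/12.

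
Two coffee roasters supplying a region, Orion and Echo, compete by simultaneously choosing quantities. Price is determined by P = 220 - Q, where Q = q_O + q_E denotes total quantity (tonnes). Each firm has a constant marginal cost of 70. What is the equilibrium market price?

120

Each firm earns π_i = (220 - Q)q_i - 70q_i.
Setting ∂π_i/∂q_i = 0 with rivals' quantities fixed: 150 - 2q_i - q_j = 0.
By symmetry each firm produces the same amount; substituting q_j = q_i yields q_i = 150/3 = 50.
Total output Q = 100, so price P = 220 - 100 = 120.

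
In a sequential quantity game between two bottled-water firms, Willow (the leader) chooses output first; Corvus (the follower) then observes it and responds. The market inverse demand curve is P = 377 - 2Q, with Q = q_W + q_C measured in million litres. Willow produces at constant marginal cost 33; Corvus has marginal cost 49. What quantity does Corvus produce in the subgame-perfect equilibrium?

37

Solve by backward induction. Given q_W, the follower Corvus maximises π_C = (377 - 2q_W - 2q_C)q_C - 49q_C.
Setting the follower's marginal profit to zero, 328 - 2q_W - 4q_C = 0, i.e. q_C = (328 - 2q_W)/4.
The leader anticipates this reaction. Substituting into P = 377 - 2Q gives P = 213 - q_W, so π_W = (213 - q_W)q_W - 33q_W.
Maximising: ∂π_W/∂q_W = 180 - 2q_W = 0, giving q_W = 90.
Then q_C = (328 - 2·90)/4 = 37.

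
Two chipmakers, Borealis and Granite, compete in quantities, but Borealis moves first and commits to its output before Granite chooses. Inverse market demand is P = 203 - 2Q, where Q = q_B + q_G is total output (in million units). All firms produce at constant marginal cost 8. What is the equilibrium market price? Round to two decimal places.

56.75

Solve by backward induction. Given q_B, the follower Granite maximises π_G = (203 - 2q_B - 2q_G)q_G - 8q_G.
∂π_G/∂q_G = 195 - 2q_B - 4q_G = 0 gives the reaction function q_G = (195 - 2q_B)/4.
Borealis substitutes q_G(q_B) into its own profit: π_B = q_B(203 - 2q_B - (195 - 2q_B)/2) - 8q_B = (211/2 - q_B)q_B - 8q_B.
Maximising: ∂π_B/∂q_B = 195/2 - 2q_B = 0, giving q_B = 195/4.
Then q_G = (195 - 2·(195/4))/4 = 195/8.
Total output Q = 585/8, so price P = 203 - 2·(585/8) = 227/4.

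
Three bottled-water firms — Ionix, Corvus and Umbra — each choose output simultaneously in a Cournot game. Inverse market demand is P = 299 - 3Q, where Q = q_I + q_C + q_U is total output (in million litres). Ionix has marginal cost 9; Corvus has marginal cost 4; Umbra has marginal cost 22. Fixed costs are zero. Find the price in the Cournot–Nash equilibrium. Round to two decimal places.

Ionix's profit: π_I = (299 - 3Q)q_I - (9q_I). Setting ∂π_I/∂q_I = 0: 290 - 6q_I - 3(q_C + q_U) = 0.
Corvus's first-order condition: 295 - 6q_C - 3(q_I + q_U) = 0.
Umbra's profit: π_U = (299 - 3Q)q_U - (22q_U). Setting ∂π_U/∂q_U = 0: 277 - 6q_U - 3(q_I + q_C) = 0.
Adding the 3 conditions: 862 − 6Q − 6Q = 0, i.e. Q = 431/6.
Back-substituting: q_I = (290 − 431/2)/3 = 149/6, q_C = (295 − 431/2)/3 = 53/2, q_U = (277 − 431/2)/3 = 41/2.
Total output Q = 431/6, so price P = 299 - 3·(431/6) = 167/2.

83.50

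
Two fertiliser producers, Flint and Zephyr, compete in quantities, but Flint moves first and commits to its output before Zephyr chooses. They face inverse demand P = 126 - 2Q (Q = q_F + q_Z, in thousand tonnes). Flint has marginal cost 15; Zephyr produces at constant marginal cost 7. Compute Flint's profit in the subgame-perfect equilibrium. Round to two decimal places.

663.06

The follower Zephyr best-responds to any q_F: π_Z = (126 - 2Q)q_Z - 7q_Z.
Follower FOC: 119 - 2q_F - 4q_Z = 0, so q_Z(q_F) = (119 - 2q_F)/4.
The leader anticipates this reaction. Substituting into P = 126 - 2Q gives P = 133/2 - q_F, so π_F = (133/2 - q_F)q_F - 15q_F.
Leader FOC: 103/2 - 2q_F = 0, so q_F = 103/4.
Then q_Z = (119 - 2·(103/4))/4 = 135/8.
Price P = 126 - 2·(341/8) = 163/4.
Flint's profit: (163/4 - 15)·(103/4) = 663.0625.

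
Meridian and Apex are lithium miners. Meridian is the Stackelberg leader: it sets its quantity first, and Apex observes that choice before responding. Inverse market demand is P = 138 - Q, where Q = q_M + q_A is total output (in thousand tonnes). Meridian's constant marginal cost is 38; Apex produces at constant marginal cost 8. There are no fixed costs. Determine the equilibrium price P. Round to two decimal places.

55.50

Solve by backward induction. Given q_M, the follower Apex maximises π_A = (138 - q_M - q_A)q_A - 8q_A.
Setting the follower's marginal profit to zero, 130 - q_M - 2q_A = 0, i.e. q_A = (130 - q_M)/2.
The leader anticipates this reaction. Substituting into P = 138 - Q gives P = 73 - (1/2)q_M, so π_M = (73 - (1/2)q_M)q_M - 38q_M.
Maximising: ∂π_M/∂q_M = 35 - q_M = 0, giving q_M = 35.
Then q_A = (130 - 35)/2 = 95/2.
Total output Q = 165/2, so price P = 138 - 165/2 = 111/2.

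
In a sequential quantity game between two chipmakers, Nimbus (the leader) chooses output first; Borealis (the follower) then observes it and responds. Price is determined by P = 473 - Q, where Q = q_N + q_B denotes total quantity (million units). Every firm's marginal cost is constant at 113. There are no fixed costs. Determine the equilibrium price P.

The follower Borealis best-responds to any q_N: π_B = (473 - Q)q_B - 113q_B.
Follower FOC: 360 - q_N - 2q_B = 0, so q_B(q_N) = (360 - q_N)/2.
Nimbus substitutes q_B(q_N) into its own profit: π_N = q_N(473 - q_N - (360 - q_N)/2) - 113q_N = (293 - (1/2)q_N)q_N - 113q_N.
Maximising: ∂π_N/∂q_N = 180 - q_N = 0, giving q_N = 180.
Then q_B = (360 - 180)/2 = 90.
Total output Q = 270, so price P = 473 - 270 = 203.

203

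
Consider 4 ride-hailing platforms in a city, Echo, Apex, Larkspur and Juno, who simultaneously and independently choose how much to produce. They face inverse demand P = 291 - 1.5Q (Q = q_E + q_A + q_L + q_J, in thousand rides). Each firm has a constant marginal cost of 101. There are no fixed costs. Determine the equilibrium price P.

139

A representative firm's profit is π_i = q_i(291 - 1.5Q) - 101q_i.
First-order condition (treating rivals' output as given): 190 - 3q_i - (3/2)·Σ_{j≠i} q_j = 0.
With identical firms every q_j equals q_i, so Σ_{j≠i} q_j = 3q_i and 190 = (15/2)q_i, giving q_i = 76/3.
Total output Q = 304/3, so price P = 291 - (3/2)·(304/3) = 139.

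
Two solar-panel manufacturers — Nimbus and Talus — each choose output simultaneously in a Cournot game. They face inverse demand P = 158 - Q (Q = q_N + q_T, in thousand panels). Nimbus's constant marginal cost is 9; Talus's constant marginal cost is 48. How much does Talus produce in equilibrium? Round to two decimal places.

Nimbus's profit: π_N = (158 - Q)q_N - (9q_N). Setting ∂π_N/∂q_N = 0: 149 - 2q_N - (q_T) = 0.
Talus's first-order condition: 110 - 2q_T - (q_N) = 0.
So q_N = (149 - q_T)/2 and q_T = (110 - q_N)/2.
Substituting one into the other gives q_N = 188/3 and q_T = 71/3.

23.67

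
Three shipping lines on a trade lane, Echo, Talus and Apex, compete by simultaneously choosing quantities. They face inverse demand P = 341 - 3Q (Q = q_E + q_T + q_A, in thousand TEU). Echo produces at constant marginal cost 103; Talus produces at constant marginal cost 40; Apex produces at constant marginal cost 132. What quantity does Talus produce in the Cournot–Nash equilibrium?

38

Echo's profit: π_E = (341 - 3Q)q_E - (103q_E). Setting ∂π_E/∂q_E = 0: 238 - 6q_E - 3(q_T + q_A) = 0.
Talus's first-order condition: 301 - 6q_T - 3(q_E + q_A) = 0.
Apex's first-order condition: 209 - 6q_A - 3(q_E + q_T) = 0.
Adding the 3 first-order conditions: 748 − 12Q = 0, so Q = 187/3.
Back-substituting: q_E = (238 − 187)/3 = 17, q_T = (301 − 187)/3 = 38, q_A = (209 − 187)/3 = 22/3.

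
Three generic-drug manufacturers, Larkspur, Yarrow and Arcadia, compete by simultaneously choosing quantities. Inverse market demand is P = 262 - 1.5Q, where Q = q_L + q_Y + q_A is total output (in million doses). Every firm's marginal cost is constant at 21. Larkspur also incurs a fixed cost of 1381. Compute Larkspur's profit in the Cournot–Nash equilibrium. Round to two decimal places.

1039.04

A representative firm's profit is π_i = q_i(262 - 1.5Q) - 21q_i.
First-order condition (treating rivals' output as given): 241 - 3q_i - (3/2)·Σ_{j≠i} q_j = 0.
With identical firms every q_j equals q_i, so Σ_{j≠i} q_j = 2q_i and 241 = 6q_i, giving q_i = 241/6.
Price P = 262 - (3/2)·(241/2) = 325/4.
Larkspur's profit: (325/4 - 21)·(241/6) - 1381 = 1039.0417.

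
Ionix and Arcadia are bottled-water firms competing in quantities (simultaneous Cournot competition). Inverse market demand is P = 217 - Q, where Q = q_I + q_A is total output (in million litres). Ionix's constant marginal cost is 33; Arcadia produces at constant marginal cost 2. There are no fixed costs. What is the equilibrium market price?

84

Ionix's profit: π_I = (217 - Q)q_I - (33q_I). Setting ∂π_I/∂q_I = 0: 184 - 2q_I - (q_A) = 0.
Arcadia's profit: π_A = (217 - Q)q_A - (2q_A). Setting ∂π_A/∂q_A = 0: 215 - 2q_A - (q_I) = 0.
Best responses: q_I = (184 - q_A)/2, q_A = (215 - q_I)/2.
Solving the pair: q_I = 51, q_A = 82.
Total output Q = 133, so price P = 217 - 133 = 84.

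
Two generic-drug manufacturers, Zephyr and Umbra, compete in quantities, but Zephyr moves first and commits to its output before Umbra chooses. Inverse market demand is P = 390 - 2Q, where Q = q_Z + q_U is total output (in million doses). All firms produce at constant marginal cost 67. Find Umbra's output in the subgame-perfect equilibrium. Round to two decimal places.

The follower Umbra best-responds to any q_Z: π_U = (390 - 2Q)q_U - 67q_U.
Setting the follower's marginal profit to zero, 323 - 2q_Z - 4q_U = 0, i.e. q_U = (323 - 2q_Z)/4.
The leader anticipates this reaction. Substituting into P = 390 - 2Q gives P = 457/2 - q_Z, so π_Z = (457/2 - q_Z)q_Z - 67q_Z.
Maximising: ∂π_Z/∂q_Z = 323/2 - 2q_Z = 0, giving q_Z = 323/4.
Then q_U = (323 - 2·(323/4))/4 = 323/8.

40.38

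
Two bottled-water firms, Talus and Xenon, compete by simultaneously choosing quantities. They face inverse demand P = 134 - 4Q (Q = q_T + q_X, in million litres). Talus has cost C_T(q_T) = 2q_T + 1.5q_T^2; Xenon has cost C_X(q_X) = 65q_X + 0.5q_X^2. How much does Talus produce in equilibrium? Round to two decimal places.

Talus's profit: π_T = (134 - 4Q)q_T - (2q_T + (3/2)q_T²). Setting ∂π_T/∂q_T = 0: 132 - 11q_T - 4(q_X) = 0.
Xenon's first-order condition: 69 - 9q_X - 4(q_T) = 0.
Rearranging gives the reaction functions q_T = (132 - 4q_X)/11 and q_X = (69 - 4q_T)/9.
Solving the pair: q_T = 912/83, q_X = 231/83.

10.99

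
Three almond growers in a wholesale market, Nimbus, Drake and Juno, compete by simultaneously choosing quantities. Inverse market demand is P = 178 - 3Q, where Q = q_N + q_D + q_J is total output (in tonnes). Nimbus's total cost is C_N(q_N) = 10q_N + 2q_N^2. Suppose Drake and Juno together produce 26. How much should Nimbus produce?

With rivals' combined output fixed at 26, Nimbus's profit is π_N = (178 - 3·26 - 3q_N)q_N - (10q_N + 2q_N²) = (100 - 3q_N)q_N - (10q_N + 2q_N²).
∂π_N/∂q_N = 90 - 10q_N = 0, so q_N = 9.

9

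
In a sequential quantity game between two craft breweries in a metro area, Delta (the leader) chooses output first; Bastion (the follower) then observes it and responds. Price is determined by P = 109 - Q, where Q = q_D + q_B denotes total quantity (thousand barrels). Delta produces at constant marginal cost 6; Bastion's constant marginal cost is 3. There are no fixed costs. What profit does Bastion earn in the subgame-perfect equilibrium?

784

The follower Bastion best-responds to any q_D: π_B = (109 - Q)q_B - 3q_B.
Follower FOC: 106 - q_D - 2q_B = 0, so q_B(q_D) = (106 - q_D)/2.
Delta substitutes q_B(q_D) into its own profit: π_D = q_D(109 - q_D - (106 - q_D)/2) - 6q_D = (56 - (1/2)q_D)q_D - 6q_D.
Maximising: ∂π_D/∂q_D = 50 - q_D = 0, giving q_D = 50.
Then q_B = (106 - 50)/2 = 28.
Price P = 109 - 78 = 31.
Bastion's profit: (31 - 3)·28 = 784.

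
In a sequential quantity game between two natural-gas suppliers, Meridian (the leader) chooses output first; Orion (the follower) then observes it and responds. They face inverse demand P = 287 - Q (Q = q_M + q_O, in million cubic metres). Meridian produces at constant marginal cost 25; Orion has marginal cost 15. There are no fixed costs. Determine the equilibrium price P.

88

The follower Orion best-responds to any q_M: π_O = (287 - Q)q_O - 15q_O.
∂π_O/∂q_O = 272 - q_M - 2q_O = 0 gives the reaction function q_O = (272 - q_M)/2.
The leader anticipates this reaction. Substituting into P = 287 - Q gives P = 151 - (1/2)q_M, so π_M = (151 - (1/2)q_M)q_M - 25q_M.
Leader FOC: 126 - q_M = 0, so q_M = 126.
Then q_O = (272 - 126)/2 = 73.
Total output Q = 199, so price P = 287 - 199 = 88.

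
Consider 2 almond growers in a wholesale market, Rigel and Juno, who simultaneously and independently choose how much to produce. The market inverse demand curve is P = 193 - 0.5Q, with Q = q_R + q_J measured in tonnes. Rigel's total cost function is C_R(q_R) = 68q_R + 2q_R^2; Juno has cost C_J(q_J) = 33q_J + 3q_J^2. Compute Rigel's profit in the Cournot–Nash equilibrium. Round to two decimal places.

1308.47

Rigel's profit: π_R = (193 - 0.5Q)q_R - (68q_R + 2q_R²). Setting ∂π_R/∂q_R = 0: 125 - 5q_R - (1/2)(q_J) = 0.
Juno's profit: π_J = (193 - 0.5Q)q_J - (33q_J + 3q_J²). Setting ∂π_J/∂q_J = 0: 160 - 7q_J - (1/2)(q_R) = 0.
Rearranging gives the reaction functions q_R = (125 - (1/2)q_J)/5 and q_J = (160 - (1/2)q_R)/7.
Solving the pair: q_R = 22.8777, q_J = 21.2230.
Price P = 193 - (1/2)·44.1007 = 170.9496.
Rigel's profit: 170.9496·22.8777 - 68·22.8777 - 2·22.8777² = 1308.4726.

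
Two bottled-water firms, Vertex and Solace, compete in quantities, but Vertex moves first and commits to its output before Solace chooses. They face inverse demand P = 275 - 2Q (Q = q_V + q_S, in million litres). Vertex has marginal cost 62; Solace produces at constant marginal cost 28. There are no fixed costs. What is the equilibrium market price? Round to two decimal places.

106.75

Solve by backward induction. Given q_V, the follower Solace maximises π_S = (275 - 2q_V - 2q_S)q_S - 28q_S.
Setting the follower's marginal profit to zero, 247 - 2q_V - 4q_S = 0, i.e. q_S = (247 - 2q_V)/4.
Vertex substitutes q_S(q_V) into its own profit: π_V = q_V(275 - 2q_V - (247 - 2q_V)/2) - 62q_V = (303/2 - q_V)q_V - 62q_V.
Leader FOC: 179/2 - 2q_V = 0, so q_V = 179/4.
Then q_S = (247 - 2·(179/4))/4 = 315/8.
Total output Q = 673/8, so price P = 275 - 2·(673/8) = 427/4.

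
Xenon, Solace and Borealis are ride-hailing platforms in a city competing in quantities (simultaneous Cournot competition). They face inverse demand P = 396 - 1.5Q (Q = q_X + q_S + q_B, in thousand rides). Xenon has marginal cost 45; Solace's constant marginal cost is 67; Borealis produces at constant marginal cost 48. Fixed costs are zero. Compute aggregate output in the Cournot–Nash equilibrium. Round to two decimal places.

Xenon's profit: π_X = (396 - 1.5Q)q_X - (45q_X). Setting ∂π_X/∂q_X = 0: 351 - 3q_X - (3/2)(q_S + q_B) = 0.
Solace's first-order condition: 329 - 3q_S - (3/2)(q_X + q_B) = 0.
Borealis's first-order condition: 348 - 3q_B - (3/2)(q_X + q_S) = 0.
Adding the 3 conditions: 1028 − 3Q − 3Q = 0, i.e. Q = 514/3.
Back-substituting: q_X = (351 − 257)/(3/2) = 188/3, q_S = (329 − 257)/(3/2) = 48, q_B = (348 − 257)/(3/2) = 182/3.
Total output Q = 188/3 + 48 + 182/3 = 514/3.

171.33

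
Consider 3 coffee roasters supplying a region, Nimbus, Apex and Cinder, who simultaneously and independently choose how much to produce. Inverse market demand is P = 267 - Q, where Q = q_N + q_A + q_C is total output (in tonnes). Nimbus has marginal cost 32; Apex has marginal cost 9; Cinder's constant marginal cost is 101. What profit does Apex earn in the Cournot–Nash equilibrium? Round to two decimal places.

Nimbus's profit: π_N = (267 - Q)q_N - (32q_N). Setting ∂π_N/∂q_N = 0: 235 - 2q_N - (q_A + q_C) = 0.
Apex's first-order condition: 258 - 2q_A - (q_N + q_C) = 0.
Cinder's first-order condition: 166 - 2q_C - (q_N + q_A) = 0.
Adding the 3 conditions: 659 − 2Q − 2Q = 0, i.e. Q = 659/4.
Back-substituting: q_N = (235 − 659/4) = 281/4, q_A = (258 − 659/4) = 373/4, q_C = (166 − 659/4) = 5/4.
Price P = 267 - 659/4 = 409/4.
Apex's profit: (409/4 - 9)·(373/4) = 8695.5625.

8695.56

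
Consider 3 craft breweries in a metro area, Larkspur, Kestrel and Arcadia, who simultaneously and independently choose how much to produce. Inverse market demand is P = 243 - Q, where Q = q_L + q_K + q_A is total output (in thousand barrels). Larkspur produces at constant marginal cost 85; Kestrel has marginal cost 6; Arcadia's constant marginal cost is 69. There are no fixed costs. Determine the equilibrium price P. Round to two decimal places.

Larkspur's profit: π_L = (243 - Q)q_L - (85q_L). Setting ∂π_L/∂q_L = 0: 158 - 2q_L - (q_K + q_A) = 0.
Kestrel's profit: π_K = (243 - Q)q_K - (6q_K). Setting ∂π_K/∂q_K = 0: 237 - 2q_K - (q_L + q_A) = 0.
Arcadia's profit: π_A = (243 - Q)q_A - (69q_A). Setting ∂π_A/∂q_A = 0: 174 - 2q_A - (q_L + q_K) = 0.
Adding the 3 conditions: 569 − 2Q − 2Q = 0, i.e. Q = 569/4.
Back-substituting: q_L = (158 − 569/4) = 63/4, q_K = (237 − 569/4) = 379/4, q_A = (174 − 569/4) = 127/4.
Total output Q = 569/4, so price P = 243 - 569/4 = 403/4.

100.75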